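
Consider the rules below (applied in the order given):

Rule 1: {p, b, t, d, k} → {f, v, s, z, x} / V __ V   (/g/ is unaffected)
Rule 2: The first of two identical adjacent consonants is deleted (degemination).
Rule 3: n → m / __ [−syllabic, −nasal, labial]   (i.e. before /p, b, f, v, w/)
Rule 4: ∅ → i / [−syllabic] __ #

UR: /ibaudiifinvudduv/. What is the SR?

ivauziifimvuduvi

Rule 1 (intervocalic spirantization): /b/ is a stop between vowels /i/ and /a/, so it spirantizes to the fricative [v]. /d/ is a stop between vowels /u/ and /i/, so it spirantizes to the fricative [z]. /ibaudiifinvudduv/ → ivauziifinvudduv.
Rule 2 (degemination): /dd/ is a geminate; the first /d/ deletes. /ivauziifinvudduv/ → ivauziifinvuduv.
Rule 3 (nasal place assimilation): /n/ precedes the labial consonant /v/, so it assimilates in place to [m]. /ivauziifinvuduv/ → ivauziifimvuduv.
Rule 4 (final i-epenthesis): the form ends in the consonant /v/, so [i] is inserted word-finally. /ivauziifimvuduv/ → ivauziifimvuduvi.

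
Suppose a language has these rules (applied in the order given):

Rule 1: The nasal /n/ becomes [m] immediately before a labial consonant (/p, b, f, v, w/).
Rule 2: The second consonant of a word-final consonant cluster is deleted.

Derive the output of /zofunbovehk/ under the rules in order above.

zofumboveh

Rule 1 (nasal place assimilation): /n/ precedes the labial consonant /b/, so it assimilates in place to [m]. /zofunbovehk/ → zofumbovehk.
Rule 2 (final cluster simplification): /k/ is the second consonant of a word-final cluster /hk/, so it deletes. /zofumbovehk/ → zofumboveh.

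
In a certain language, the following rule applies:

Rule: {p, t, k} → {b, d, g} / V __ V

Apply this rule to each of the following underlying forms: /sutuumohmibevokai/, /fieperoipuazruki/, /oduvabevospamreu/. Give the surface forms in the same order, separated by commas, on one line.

suduumohmibevogai, fieberoibuazrugi, oduvabevospamreu

/sutuumohmibevokai/: /t/ is a voiceless stop between vowels /u/ and /u/, so it voices to [d]. /k/ is a voiceless stop between vowels /o/ and /a/, so it voices to [g]. → [suduumohmibevogai].
/fieperoipuazruki/: /p/ is a voiceless stop between vowels /e/ and /e/, so it voices to [b]. /p/ is a voiceless stop between vowels /i/ and /u/, so it voices to [b]. /k/ is a voiceless stop between vowels /u/ and /i/, so it voices to [g]. → [fieberoibuazrugi].
/oduvabevospamreu/: the rule's environment is not met; surfaces unchanged as [oduvabevospamreu].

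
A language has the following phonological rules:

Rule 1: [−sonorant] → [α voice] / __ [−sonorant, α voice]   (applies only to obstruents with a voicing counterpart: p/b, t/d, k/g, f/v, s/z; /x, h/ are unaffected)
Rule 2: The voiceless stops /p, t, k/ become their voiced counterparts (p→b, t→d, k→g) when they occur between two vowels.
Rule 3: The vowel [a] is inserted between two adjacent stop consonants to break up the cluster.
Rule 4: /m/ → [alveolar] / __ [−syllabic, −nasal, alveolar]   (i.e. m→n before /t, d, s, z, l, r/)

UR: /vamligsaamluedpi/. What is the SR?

vanliksaanluetapi

Rule 1 (regressive voicing assimilation): /g/ precedes the voiceless obstruent /s/, so it devoices to [k] by assimilation. /d/ precedes the voiceless obstruent /p/, so it devoices to [t] by assimilation. /vamligsaamluedpi/ → vamliksaamluetpi.
Rule 2 (intervocalic voicing): no segment meets the environment; /vamliksaamluetpi/ is unchanged.
Rule 3 (stop-cluster a-epenthesis): /t/ and /p/ form a stop–stop cluster, so [a] is inserted between them. /vamliksaamluetpi/ → vamliksaamluetapi.
Rule 4 (nasal place assimilation): /m/ precedes the alveolar consonant /l/, so it assimilates in place to [n]. /m/ precedes the alveolar consonant /l/, so it assimilates in place to [n]. /vamliksaamluetapi/ → vanliksaanluetapi.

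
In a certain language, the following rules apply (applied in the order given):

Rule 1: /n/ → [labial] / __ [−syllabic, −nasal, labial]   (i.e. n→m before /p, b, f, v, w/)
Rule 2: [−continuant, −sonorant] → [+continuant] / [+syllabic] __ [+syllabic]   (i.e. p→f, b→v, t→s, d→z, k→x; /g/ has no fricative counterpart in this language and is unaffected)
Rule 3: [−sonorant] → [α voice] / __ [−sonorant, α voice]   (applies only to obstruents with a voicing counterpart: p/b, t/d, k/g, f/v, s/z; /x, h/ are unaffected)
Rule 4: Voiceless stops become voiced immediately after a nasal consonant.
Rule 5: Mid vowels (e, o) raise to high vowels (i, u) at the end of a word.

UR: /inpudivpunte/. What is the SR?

Rule 1 (nasal place assimilation): /n/ precedes the labial consonant /p/, so it assimilates in place to [m]. /inpudivpunte/ → impudivpunte.
Rule 2 (intervocalic spirantization): /d/ is a stop between vowels /u/ and /i/, so it spirantizes to the fricative [z]. /impudivpunte/ → impuzivpunte.
Rule 3 (regressive voicing assimilation): /v/ precedes the voiceless obstruent /p/, so it devoices to [f] by assimilation. /impuzivpunte/ → impuzifpunte.
Rule 4 (post-nasal voicing): /p/ is a voiceless stop immediately after the nasal /m/, so it voices to [b]. /t/ is a voiceless stop immediately after the nasal /n/, so it voices to [d]. /impuzifpunte/ → imbuzifpunde.
Rule 5 (final vowel raising): /e/ is a mid vowel in word-final position, so it raises to [i]. /imbuzifpunde/ → imbuzifpundi.

imbuzifpundi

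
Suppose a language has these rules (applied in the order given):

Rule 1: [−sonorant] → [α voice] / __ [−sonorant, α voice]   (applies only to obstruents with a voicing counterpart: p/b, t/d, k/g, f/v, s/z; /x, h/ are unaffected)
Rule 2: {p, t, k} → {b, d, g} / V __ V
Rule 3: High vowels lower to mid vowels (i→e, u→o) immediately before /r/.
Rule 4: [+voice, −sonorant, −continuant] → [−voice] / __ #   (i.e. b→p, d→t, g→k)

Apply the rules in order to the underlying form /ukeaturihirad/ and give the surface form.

Rule 1 (regressive voicing assimilation): no segment meets the environment; /ukeaturihirad/ is unchanged.
Rule 2 (intervocalic voicing): /k/ is a voiceless stop between vowels /u/ and /e/, so it voices to [g]. /t/ is a voiceless stop between vowels /a/ and /u/, so it voices to [d]. /ukeaturihirad/ → ugeadurihirad.
Rule 3 (pre-rhotic lowering): /u/ is a high vowel immediately before /r/, so it lowers to [o]. /i/ is a high vowel immediately before /r/, so it lowers to [e]. /ugeadurihirad/ → ugeadoriherad.
Rule 4 (final devoicing): /d/ is a voiced stop in word-final position, so it devoices to [t]. /ugeadoriherad/ → ugeadoriherat.

ugeadoriherat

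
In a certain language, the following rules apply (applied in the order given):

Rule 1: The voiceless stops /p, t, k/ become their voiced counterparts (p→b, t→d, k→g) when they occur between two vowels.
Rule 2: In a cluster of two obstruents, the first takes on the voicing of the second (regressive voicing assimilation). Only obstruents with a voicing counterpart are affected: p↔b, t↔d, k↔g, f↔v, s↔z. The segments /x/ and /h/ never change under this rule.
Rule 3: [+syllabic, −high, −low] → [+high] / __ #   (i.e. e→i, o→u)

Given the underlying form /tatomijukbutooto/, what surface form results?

tadomijugbudoodu

Rule 1 (intervocalic voicing): /t/ is a voiceless stop between vowels /a/ and /o/, so it voices to [d]. /t/ is a voiceless stop between vowels /u/ and /o/, so it voices to [d]. /t/ is a voiceless stop between vowels /o/ and /o/, so it voices to [d]. /tatomijukbutooto/ → tadomijukbudoodo.
Rule 2 (regressive voicing assimilation): /k/ precedes the voiced obstruent /b/, so it voices to [g] by assimilation. /tadomijukbudoodo/ → tadomijugbudoodo.
Rule 3 (final vowel raising): /o/ is a mid vowel in word-final position, so it raises to [u]. /tadomijugbudoodo/ → tadomijugbudoodu.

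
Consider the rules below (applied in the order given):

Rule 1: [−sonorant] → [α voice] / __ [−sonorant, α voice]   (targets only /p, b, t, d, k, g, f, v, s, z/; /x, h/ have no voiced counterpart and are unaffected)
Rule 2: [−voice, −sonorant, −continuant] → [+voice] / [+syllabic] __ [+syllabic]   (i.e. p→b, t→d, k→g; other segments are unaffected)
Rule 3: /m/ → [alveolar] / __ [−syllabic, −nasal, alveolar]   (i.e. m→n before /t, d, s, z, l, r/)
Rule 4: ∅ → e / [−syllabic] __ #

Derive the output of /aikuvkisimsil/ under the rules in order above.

Rule 1 (regressive voicing assimilation): /v/ precedes the voiceless obstruent /k/, so it devoices to [f] by assimilation. /aikuvkisimsil/ → aikufkisimsil.
Rule 2 (intervocalic voicing): /k/ is a voiceless stop between vowels /i/ and /u/, so it voices to [g]. /aikufkisimsil/ → aigufkisimsil.
Rule 3 (nasal place assimilation): /m/ precedes the alveolar consonant /s/, so it assimilates in place to [n]. /aigufkisimsil/ → aigufkisinsil.
Rule 4 (final e-epenthesis): the form ends in the consonant /l/, so [e] is inserted word-finally. /aigufkisinsil/ → aigufkisinsile.

aigufkisinsile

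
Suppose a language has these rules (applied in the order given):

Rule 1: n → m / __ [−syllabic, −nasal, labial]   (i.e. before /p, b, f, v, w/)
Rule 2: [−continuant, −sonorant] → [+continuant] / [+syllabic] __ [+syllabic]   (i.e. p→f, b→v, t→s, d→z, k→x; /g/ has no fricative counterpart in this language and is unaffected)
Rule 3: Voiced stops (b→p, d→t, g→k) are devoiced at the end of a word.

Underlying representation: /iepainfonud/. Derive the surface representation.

iefaimfonut

Rule 1 (nasal place assimilation): /n/ precedes the labial consonant /f/, so it assimilates in place to [m]. /iepainfonud/ → iepaimfonud.
Rule 2 (intervocalic spirantization): /p/ is a stop between vowels /e/ and /a/, so it spirantizes to the fricative [f]. /iepaimfonud/ → iefaimfonud.
Rule 3 (final devoicing): /d/ is a voiced stop in word-final position, so it devoices to [t]. /iefaimfonud/ → iefaimfonut.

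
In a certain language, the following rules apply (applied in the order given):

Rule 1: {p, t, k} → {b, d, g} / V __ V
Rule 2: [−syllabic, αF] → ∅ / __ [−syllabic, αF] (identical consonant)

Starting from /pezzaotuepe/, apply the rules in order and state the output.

Rule 1 (intervocalic voicing): /t/ is a voiceless stop between vowels /o/ and /u/, so it voices to [d]. /p/ is a voiceless stop between vowels /e/ and /e/, so it voices to [b]. /pezzaotuepe/ → pezzaoduebe.
Rule 2 (degemination): /zz/ is a geminate; the first /z/ deletes. /pezzaoduebe/ → pezaoduebe.

pezaoduebe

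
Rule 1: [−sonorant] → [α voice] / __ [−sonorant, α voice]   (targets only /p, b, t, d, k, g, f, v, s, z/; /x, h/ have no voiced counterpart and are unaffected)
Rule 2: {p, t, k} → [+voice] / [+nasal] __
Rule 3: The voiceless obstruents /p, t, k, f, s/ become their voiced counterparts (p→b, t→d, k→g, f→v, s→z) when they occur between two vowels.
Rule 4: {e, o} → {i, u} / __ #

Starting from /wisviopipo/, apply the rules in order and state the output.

Rule 1 (regressive voicing assimilation): /s/ precedes the voiced obstruent /v/, so it voices to [z] by assimilation. /wisviopipo/ → wizviopipo.
Rule 2 (post-nasal voicing): no segment meets the environment; /wizviopipo/ is unchanged.
Rule 3 (intervocalic voicing): /p/ is a voiceless obstruent between vowels /o/ and /i/, so it voices to [b]. /p/ is a voiceless obstruent between vowels /i/ and /o/, so it voices to [b]. /wizviopipo/ → wizviobibo.
Rule 4 (final vowel raising): /o/ is a mid vowel in word-final position, so it raises to [u]. /wizviobibo/ → wizviobibu.

wizviobibu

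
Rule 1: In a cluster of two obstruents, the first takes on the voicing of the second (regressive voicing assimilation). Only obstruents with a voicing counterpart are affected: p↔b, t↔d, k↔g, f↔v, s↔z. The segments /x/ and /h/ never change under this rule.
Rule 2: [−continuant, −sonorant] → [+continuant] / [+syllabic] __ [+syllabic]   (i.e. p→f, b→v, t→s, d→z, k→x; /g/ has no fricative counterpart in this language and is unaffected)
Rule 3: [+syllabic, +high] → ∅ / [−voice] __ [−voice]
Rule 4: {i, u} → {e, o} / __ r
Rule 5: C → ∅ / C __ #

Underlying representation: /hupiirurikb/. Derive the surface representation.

hfierorig

Rule 1 (regressive voicing assimilation): /k/ precedes the voiced obstruent /b/, so it voices to [g] by assimilation. /hupiirurikb/ → hupiirurigb.
Rule 2 (intervocalic spirantization): /p/ is a stop between vowels /u/ and /i/, so it spirantizes to the fricative [f]. /hupiirurigb/ → hufiirurigb.
Rule 3 (high vowel syncope): /u/ is a high vowel flanked by voiceless consonants /h/ and /f/, so it deletes. /hufiirurigb/ → hfiirurigb.
Rule 4 (pre-rhotic lowering): /i/ is a high vowel immediately before /r/, so it lowers to [e]. /u/ is a high vowel immediately before /r/, so it lowers to [o]. /hfiirurigb/ → hfierorigb.
Rule 5 (final cluster simplification): /b/ is the second consonant of a word-final cluster /gb/, so it deletes. /hfierorigb/ → hfierorig.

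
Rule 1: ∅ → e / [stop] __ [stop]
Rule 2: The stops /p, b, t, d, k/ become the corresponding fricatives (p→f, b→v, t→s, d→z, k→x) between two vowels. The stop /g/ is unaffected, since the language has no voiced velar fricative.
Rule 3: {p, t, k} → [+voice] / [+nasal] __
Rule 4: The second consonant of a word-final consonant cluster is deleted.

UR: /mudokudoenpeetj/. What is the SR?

muzoxuzoenbeet

Rule 1 (stop-cluster e-epenthesis): no segment meets the environment; /mudokudoenpeetj/ is unchanged.
Rule 2 (intervocalic spirantization): /d/ is a stop between vowels /u/ and /o/, so it spirantizes to the fricative [z]. /k/ is a stop between vowels /o/ and /u/, so it spirantizes to the fricative [x]. /d/ is a stop between vowels /u/ and /o/, so it spirantizes to the fricative [z]. /mudokudoenpeetj/ → muzoxuzoenpeetj.
Rule 3 (post-nasal voicing): /p/ is a voiceless stop immediately after the nasal /n/, so it voices to [b]. /muzoxuzoenpeetj/ → muzoxuzoenbeetj.
Rule 4 (final cluster simplification): /j/ is the second consonant of a word-final cluster /tj/, so it deletes. /muzoxuzoenbeetj/ → muzoxuzoenbeet.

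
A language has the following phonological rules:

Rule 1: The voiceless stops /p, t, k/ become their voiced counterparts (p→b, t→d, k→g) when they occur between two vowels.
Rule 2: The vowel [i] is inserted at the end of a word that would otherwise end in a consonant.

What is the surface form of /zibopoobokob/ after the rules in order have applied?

Rule 1 (intervocalic voicing): /p/ is a voiceless stop between vowels /o/ and /o/, so it voices to [b]. /k/ is a voiceless stop between vowels /o/ and /o/, so it voices to [g]. /zibopoobokob/ → ziboboobogob.
Rule 2 (final i-epenthesis): the form ends in the consonant /b/, so [i] is inserted word-finally. /ziboboobogob/ → ziboboobogobi.

ziboboobogobi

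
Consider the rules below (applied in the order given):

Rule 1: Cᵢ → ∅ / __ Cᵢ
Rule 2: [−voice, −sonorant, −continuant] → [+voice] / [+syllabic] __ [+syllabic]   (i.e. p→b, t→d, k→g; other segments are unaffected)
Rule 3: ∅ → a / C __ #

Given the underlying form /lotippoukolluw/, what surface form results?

lodibougoluwa

Rule 1 (degemination): /pp/ is a geminate; the first /p/ deletes. /ll/ is a geminate; the first /l/ deletes. /lotippoukolluw/ → lotipoukoluw.
Rule 2 (intervocalic voicing): /t/ is a voiceless stop between vowels /o/ and /i/, so it voices to [d]. /p/ is a voiceless stop between vowels /i/ and /o/, so it voices to [b]. /k/ is a voiceless stop between vowels /u/ and /o/, so it voices to [g]. /lotipoukoluw/ → lodibougoluw.
Rule 3 (final a-epenthesis): the form ends in the consonant /w/, so [a] is inserted word-finally. /lodibougoluw/ → lodibougoluwa.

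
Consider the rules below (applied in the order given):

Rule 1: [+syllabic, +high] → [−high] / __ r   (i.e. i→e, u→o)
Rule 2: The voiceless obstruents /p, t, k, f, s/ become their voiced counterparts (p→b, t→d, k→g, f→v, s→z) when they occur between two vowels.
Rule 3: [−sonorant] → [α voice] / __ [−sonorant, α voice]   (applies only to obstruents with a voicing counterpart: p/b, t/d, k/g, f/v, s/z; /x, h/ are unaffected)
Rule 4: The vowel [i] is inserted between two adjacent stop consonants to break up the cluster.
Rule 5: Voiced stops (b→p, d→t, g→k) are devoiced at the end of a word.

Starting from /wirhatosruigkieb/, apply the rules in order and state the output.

werhadosruikikiep

Rule 1 (pre-rhotic lowering): /i/ is a high vowel immediately before /r/, so it lowers to [e]. /wirhatosruigkieb/ → werhatosruigkieb.
Rule 2 (intervocalic voicing): /t/ is a voiceless obstruent between vowels /a/ and /o/, so it voices to [d]. /werhatosruigkieb/ → werhadosruigkieb.
Rule 3 (regressive voicing assimilation): /g/ precedes the voiceless obstruent /k/, so it devoices to [k] by assimilation. /werhadosruigkieb/ → werhadosruikkieb.
Rule 4 (stop-cluster i-epenthesis): /k/ and /k/ form a stop–stop cluster, so [i] is inserted between them. /werhadosruikkieb/ → werhadosruikikieb.
Rule 5 (final devoicing): /b/ is a voiced stop in word-final position, so it devoices to [p]. /werhadosruikikieb/ → werhadosruikikiep.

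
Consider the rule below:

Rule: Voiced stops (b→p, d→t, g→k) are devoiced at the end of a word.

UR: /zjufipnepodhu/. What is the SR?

No segment of /zjufipnepodhu/ meets the structural description of the rule, so the form surfaces unchanged.

zjufipnepodhu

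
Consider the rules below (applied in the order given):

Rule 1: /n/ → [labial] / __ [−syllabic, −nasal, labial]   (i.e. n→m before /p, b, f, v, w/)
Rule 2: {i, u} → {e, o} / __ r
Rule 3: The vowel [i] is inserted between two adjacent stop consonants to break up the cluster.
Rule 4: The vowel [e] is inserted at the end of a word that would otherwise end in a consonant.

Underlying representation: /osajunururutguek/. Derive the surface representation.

osajunororutigueke

Rule 1 (nasal place assimilation): no segment meets the environment; /osajunururutguek/ is unchanged.
Rule 2 (pre-rhotic lowering): /u/ is a high vowel immediately before /r/, so it lowers to [o]. /u/ is a high vowel immediately before /r/, so it lowers to [o]. /osajunururutguek/ → osajunororutguek.
Rule 3 (stop-cluster i-epenthesis): /t/ and /g/ form a stop–stop cluster, so [i] is inserted between them. /osajunororutguek/ → osajunororutiguek.
Rule 4 (final e-epenthesis): the form ends in the consonant /k/, so [e] is inserted word-finally. /osajunororutiguek/ → osajunororutigueke.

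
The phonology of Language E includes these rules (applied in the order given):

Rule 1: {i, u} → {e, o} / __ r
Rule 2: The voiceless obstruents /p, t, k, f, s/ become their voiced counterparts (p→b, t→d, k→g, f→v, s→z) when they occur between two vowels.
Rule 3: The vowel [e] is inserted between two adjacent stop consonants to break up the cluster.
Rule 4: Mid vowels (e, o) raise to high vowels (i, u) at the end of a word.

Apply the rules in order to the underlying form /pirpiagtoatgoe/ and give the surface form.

Rule 1 (pre-rhotic lowering): /i/ is a high vowel immediately before /r/, so it lowers to [e]. /pirpiagtoatgoe/ → perpiagtoatgoe.
Rule 2 (intervocalic voicing): no segment meets the environment; /perpiagtoatgoe/ is unchanged.
Rule 3 (stop-cluster e-epenthesis): /g/ and /t/ form a stop–stop cluster, so [e] is inserted between them. /t/ and /g/ form a stop–stop cluster, so [e] is inserted between them. /perpiagtoatgoe/ → perpiagetoategoe.
Rule 4 (final vowel raising): /e/ is a mid vowel in word-final position, so it raises to [i]. /perpiagetoategoe/ → perpiagetoategoi.

perpiagetoategoi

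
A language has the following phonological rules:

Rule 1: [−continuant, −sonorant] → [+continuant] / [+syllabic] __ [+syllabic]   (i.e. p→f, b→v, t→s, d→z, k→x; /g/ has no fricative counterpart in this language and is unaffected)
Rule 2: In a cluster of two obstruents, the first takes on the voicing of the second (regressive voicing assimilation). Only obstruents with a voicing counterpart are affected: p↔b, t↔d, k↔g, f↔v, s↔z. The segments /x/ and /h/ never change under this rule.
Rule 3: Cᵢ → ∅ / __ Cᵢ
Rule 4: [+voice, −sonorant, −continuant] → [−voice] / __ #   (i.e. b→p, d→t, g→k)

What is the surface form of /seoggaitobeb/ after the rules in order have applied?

seogaisovep

Rule 1 (intervocalic spirantization): /t/ is a stop between vowels /i/ and /o/, so it spirantizes to the fricative [s]. /b/ is a stop between vowels /o/ and /e/, so it spirantizes to the fricative [v]. /seoggaitobeb/ → seoggaisoveb.
Rule 2 (regressive voicing assimilation): no segment meets the environment; /seoggaisoveb/ is unchanged.
Rule 3 (degemination): /gg/ is a geminate; the first /g/ deletes. /seoggaisoveb/ → seogaisoveb.
Rule 4 (final devoicing): /b/ is a voiced stop in word-final position, so it devoices to [p]. /seogaisoveb/ → seogaisovep.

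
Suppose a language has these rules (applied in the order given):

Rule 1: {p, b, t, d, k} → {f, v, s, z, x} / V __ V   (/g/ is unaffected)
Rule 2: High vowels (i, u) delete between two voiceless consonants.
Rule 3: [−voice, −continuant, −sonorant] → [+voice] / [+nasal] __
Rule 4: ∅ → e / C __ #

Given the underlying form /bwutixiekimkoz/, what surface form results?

bwusxieximgoze

Rule 1 (intervocalic spirantization): /t/ is a stop between vowels /u/ and /i/, so it spirantizes to the fricative [s]. /k/ is a stop between vowels /e/ and /i/, so it spirantizes to the fricative [x]. /bwutixiekimkoz/ → bwusixieximkoz.
Rule 2 (high vowel syncope): /i/ is a high vowel flanked by voiceless consonants /s/ and /x/, so it deletes. /bwusixieximkoz/ → bwusxieximkoz.
Rule 3 (post-nasal voicing): /k/ is a voiceless stop immediately after the nasal /m/, so it voices to [g]. /bwusxieximkoz/ → bwusxieximgoz.
Rule 4 (final e-epenthesis): the form ends in the consonant /z/, so [e] is inserted word-finally. /bwusxieximgoz/ → bwusxieximgoze.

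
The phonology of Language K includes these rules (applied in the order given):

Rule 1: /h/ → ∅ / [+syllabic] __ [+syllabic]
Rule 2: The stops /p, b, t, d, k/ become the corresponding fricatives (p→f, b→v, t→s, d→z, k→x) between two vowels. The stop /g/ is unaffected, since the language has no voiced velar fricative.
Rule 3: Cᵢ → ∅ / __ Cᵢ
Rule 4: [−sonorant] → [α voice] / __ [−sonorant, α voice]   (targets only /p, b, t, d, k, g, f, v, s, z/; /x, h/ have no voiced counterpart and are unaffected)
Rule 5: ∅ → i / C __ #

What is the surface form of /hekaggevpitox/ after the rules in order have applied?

Rule 1 (intervocalic h-deletion): no segment meets the environment; /hekaggevpitox/ is unchanged.
Rule 2 (intervocalic spirantization): /k/ is a stop between vowels /e/ and /a/, so it spirantizes to the fricative [x]. /t/ is a stop between vowels /i/ and /o/, so it spirantizes to the fricative [s]. /hekaggevpitox/ → hexaggevpisox.
Rule 3 (degemination): /gg/ is a geminate; the first /g/ deletes. /hexaggevpisox/ → hexagevpisox.
Rule 4 (regressive voicing assimilation): /v/ precedes the voiceless obstruent /p/, so it devoices to [f] by assimilation. /hexagevpisox/ → hexagefpisox.
Rule 5 (final i-epenthesis): the form ends in the consonant /x/, so [i] is inserted word-finally. /hexagefpisox/ → hexagefpisoxi.

hexagefpisoxi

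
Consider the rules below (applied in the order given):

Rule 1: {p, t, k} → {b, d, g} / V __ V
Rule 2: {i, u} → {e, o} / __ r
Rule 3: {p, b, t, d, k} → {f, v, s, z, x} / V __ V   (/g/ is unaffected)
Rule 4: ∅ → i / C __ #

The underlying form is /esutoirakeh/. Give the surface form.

esuzoeragehi

Rule 1 (intervocalic voicing): /t/ is a voiceless stop between vowels /u/ and /o/, so it voices to [d]. /k/ is a voiceless stop between vowels /a/ and /e/, so it voices to [g]. /esutoirakeh/ → esudoirageh.
Rule 2 (pre-rhotic lowering): /i/ is a high vowel immediately before /r/, so it lowers to [e]. /esudoirageh/ → esudoerageh.
Rule 3 (intervocalic spirantization): /d/ is a stop between vowels /u/ and /o/, so it spirantizes to the fricative [z]. /esudoerageh/ → esuzoerageh.
Rule 4 (final i-epenthesis): the form ends in the consonant /h/, so [i] is inserted word-finally. /esuzoerageh/ → esuzoeragehi.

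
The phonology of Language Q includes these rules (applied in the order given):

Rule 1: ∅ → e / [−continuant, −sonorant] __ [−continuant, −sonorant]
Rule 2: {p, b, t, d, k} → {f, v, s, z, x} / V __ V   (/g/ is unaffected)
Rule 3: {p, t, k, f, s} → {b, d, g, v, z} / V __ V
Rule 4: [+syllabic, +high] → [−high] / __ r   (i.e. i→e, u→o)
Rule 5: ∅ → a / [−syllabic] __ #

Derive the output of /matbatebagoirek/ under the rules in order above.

Rule 1 (stop-cluster e-epenthesis): /t/ and /b/ form a stop–stop cluster, so [e] is inserted between them. /matbatebagoirek/ → matebatebagoirek.
Rule 2 (intervocalic spirantization): /t/ is a stop between vowels /a/ and /e/, so it spirantizes to the fricative [s]. /b/ is a stop between vowels /e/ and /a/, so it spirantizes to the fricative [v]. /t/ is a stop between vowels /a/ and /e/, so it spirantizes to the fricative [s]. /b/ is a stop between vowels /e/ and /a/, so it spirantizes to the fricative [v]. /matebatebagoirek/ → masevasevagoirek.
Rule 3 (intervocalic voicing): /s/ is a voiceless obstruent between vowels /a/ and /e/, so it voices to [z]. /s/ is a voiceless obstruent between vowels /a/ and /e/, so it voices to [z]. /masevasevagoirek/ → mazevazevagoirek.
Rule 4 (pre-rhotic lowering): /i/ is a high vowel immediately before /r/, so it lowers to [e]. /mazevazevagoirek/ → mazevazevagoerek.
Rule 5 (final a-epenthesis): the form ends in the consonant /k/, so [a] is inserted word-finally. /mazevazevagoerek/ → mazevazevagoereka.

mazevazevagoereka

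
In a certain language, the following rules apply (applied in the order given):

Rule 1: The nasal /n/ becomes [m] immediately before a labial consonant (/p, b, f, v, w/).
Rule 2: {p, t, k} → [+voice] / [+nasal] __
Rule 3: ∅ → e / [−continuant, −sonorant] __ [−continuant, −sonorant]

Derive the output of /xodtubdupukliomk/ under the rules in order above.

xodetubedupukliomg

Rule 1 (nasal place assimilation): no segment meets the environment; /xodtubdupukliomk/ is unchanged.
Rule 2 (post-nasal voicing): /k/ is a voiceless stop immediately after the nasal /m/, so it voices to [g]. /xodtubdupukliomk/ → xodtubdupukliomg.
Rule 3 (stop-cluster e-epenthesis): /d/ and /t/ form a stop–stop cluster, so [e] is inserted between them. /b/ and /d/ form a stop–stop cluster, so [e] is inserted between them. /xodtubdupukliomg/ → xodetubedupukliomg.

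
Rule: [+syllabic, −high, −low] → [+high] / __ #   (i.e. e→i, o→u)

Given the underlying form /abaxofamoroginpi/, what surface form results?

abaxofamoroginpi

No segment of /abaxofamoroginpi/ meets the structural description of the rule, so the form surfaces unchanged.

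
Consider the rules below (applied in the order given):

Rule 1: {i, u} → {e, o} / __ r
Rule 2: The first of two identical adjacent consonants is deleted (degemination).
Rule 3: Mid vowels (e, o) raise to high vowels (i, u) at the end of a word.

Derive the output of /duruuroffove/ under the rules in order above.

Rule 1 (pre-rhotic lowering): /u/ is a high vowel immediately before /r/, so it lowers to [o]. /u/ is a high vowel immediately before /r/, so it lowers to [o]. /duruuroffove/ → doruoroffove.
Rule 2 (degemination): /ff/ is a geminate; the first /f/ deletes. /doruoroffove/ → doruorofove.
Rule 3 (final vowel raising): /e/ is a mid vowel in word-final position, so it raises to [i]. /doruorofove/ → doruorofovi.

doruorofovi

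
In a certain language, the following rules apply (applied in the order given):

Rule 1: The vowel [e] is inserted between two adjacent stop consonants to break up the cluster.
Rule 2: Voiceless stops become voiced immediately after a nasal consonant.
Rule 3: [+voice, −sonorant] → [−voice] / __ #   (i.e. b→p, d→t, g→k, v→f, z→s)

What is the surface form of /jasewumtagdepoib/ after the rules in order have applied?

jasewumdagedepoip

Rule 1 (stop-cluster e-epenthesis): /g/ and /d/ form a stop–stop cluster, so [e] is inserted between them. /jasewumtagdepoib/ → jasewumtagedepoib.
Rule 2 (post-nasal voicing): /t/ is a voiceless stop immediately after the nasal /m/, so it voices to [d]. /jasewumtagedepoib/ → jasewumdagedepoib.
Rule 3 (final devoicing): /b/ is a voiced obstruent in word-final position, so it devoices to [p]. /jasewumdagedepoib/ → jasewumdagedepoip.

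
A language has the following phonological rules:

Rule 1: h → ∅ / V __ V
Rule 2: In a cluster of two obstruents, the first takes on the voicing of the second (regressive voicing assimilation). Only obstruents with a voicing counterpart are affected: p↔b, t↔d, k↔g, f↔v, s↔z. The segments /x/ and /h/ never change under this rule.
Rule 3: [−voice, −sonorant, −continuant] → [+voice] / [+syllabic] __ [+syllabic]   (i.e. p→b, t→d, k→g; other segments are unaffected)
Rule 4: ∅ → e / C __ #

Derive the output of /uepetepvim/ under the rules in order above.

uebedebvime

Rule 1 (intervocalic h-deletion): no segment meets the environment; /uepetepvim/ is unchanged.
Rule 2 (regressive voicing assimilation): /p/ precedes the voiced obstruent /v/, so it voices to [b] by assimilation. /uepetepvim/ → uepetebvim.
Rule 3 (intervocalic voicing): /p/ is a voiceless stop between vowels /e/ and /e/, so it voices to [b]. /t/ is a voiceless stop between vowels /e/ and /e/, so it voices to [d]. /uepetebvim/ → uebedebvim.
Rule 4 (final e-epenthesis): the form ends in the consonant /m/, so [e] is inserted word-finally. /uebedebvim/ → uebedebvime.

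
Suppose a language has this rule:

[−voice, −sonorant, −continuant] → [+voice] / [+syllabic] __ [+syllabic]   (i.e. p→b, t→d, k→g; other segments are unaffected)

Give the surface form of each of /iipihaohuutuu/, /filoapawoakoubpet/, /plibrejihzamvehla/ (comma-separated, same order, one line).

/iipihaohuutuu/: /p/ is a voiceless stop between vowels /i/ and /i/, so it voices to [b]. /t/ is a voiceless stop between vowels /u/ and /u/, so it voices to [d]. → [iibihaohuuduu].
/filoapawoakoubpet/: /p/ is a voiceless stop between vowels /a/ and /a/, so it voices to [b]. /k/ is a voiceless stop between vowels /a/ and /o/, so it voices to [g]. → [filoabawoagoubpet].
/plibrejihzamvehla/: the rule's environment is not met; surfaces unchanged as [plibrejihzamvehla].

iibihaohuuduu, filoabawoagoubpet, plibrejihzamvehla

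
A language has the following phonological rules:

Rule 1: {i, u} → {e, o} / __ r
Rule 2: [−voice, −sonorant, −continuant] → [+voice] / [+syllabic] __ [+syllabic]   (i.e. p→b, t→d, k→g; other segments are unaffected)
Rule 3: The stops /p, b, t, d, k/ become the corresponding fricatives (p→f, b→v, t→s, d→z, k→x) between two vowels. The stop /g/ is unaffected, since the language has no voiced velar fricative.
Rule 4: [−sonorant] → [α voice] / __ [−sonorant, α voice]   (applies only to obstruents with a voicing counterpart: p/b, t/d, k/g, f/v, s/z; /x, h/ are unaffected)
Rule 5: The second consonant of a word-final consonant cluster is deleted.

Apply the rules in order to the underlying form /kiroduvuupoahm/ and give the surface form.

Rule 1 (pre-rhotic lowering): /i/ is a high vowel immediately before /r/, so it lowers to [e]. /kiroduvuupoahm/ → keroduvuupoahm.
Rule 2 (intervocalic voicing): /p/ is a voiceless stop between vowels /u/ and /o/, so it voices to [b]. /keroduvuupoahm/ → keroduvuuboahm.
Rule 3 (intervocalic spirantization): /d/ is a stop between vowels /o/ and /u/, so it spirantizes to the fricative [z]. /b/ is a stop between vowels /u/ and /o/, so it spirantizes to the fricative [v]. /keroduvuuboahm/ → kerozuvuuvoahm.
Rule 4 (regressive voicing assimilation): no segment meets the environment; /kerozuvuuvoahm/ is unchanged.
Rule 5 (final cluster simplification): /m/ is the second consonant of a word-final cluster /hm/, so it deletes. /kerozuvuuvoahm/ → kerozuvuuvoah.

kerozuvuuvoah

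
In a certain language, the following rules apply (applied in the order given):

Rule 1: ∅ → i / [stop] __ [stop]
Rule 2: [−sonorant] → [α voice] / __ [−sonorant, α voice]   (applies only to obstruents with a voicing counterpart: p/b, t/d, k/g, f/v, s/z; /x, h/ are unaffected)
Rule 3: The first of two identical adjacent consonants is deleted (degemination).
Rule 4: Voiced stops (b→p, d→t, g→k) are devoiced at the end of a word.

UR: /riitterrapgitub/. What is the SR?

riititerapigitup

Rule 1 (stop-cluster i-epenthesis): /t/ and /t/ form a stop–stop cluster, so [i] is inserted between them. /p/ and /g/ form a stop–stop cluster, so [i] is inserted between them. /riitterrapgitub/ → riititerrapigitub.
Rule 2 (regressive voicing assimilation): no segment meets the environment; /riititerrapigitub/ is unchanged.
Rule 3 (degemination): /rr/ is a geminate; the first /r/ deletes. /riititerrapigitub/ → riititerapigitub.
Rule 4 (final devoicing): /b/ is a voiced stop in word-final position, so it devoices to [p]. /riititerapigitub/ → riititerapigitup.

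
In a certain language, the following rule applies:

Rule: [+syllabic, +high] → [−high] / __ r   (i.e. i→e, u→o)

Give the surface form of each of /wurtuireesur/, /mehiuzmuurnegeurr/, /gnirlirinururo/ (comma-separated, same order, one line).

wortuereesor, mehiuzmuornegeorr, gnerlerinororo

/wurtuireesur/: /u/ is a high vowel immediately before /r/, so it lowers to [o]. /i/ is a high vowel immediately before /r/, so it lowers to [e]. /u/ is a high vowel immediately before /r/, so it lowers to [o]. → [wortuereesor].
/mehiuzmuurnegeurr/: /u/ is a high vowel immediately before /r/, so it lowers to [o]. /u/ is a high vowel immediately before /r/, so it lowers to [o]. → [mehiuzmuornegeorr].
/gnirlirinururo/: /i/ is a high vowel immediately before /r/, so it lowers to [e]. /i/ is a high vowel immediately before /r/, so it lowers to [e]. /u/ is a high vowel immediately before /r/, so it lowers to [o]. /u/ is a high vowel immediately before /r/, so it lowers to [o]. → [gnerlerinororo].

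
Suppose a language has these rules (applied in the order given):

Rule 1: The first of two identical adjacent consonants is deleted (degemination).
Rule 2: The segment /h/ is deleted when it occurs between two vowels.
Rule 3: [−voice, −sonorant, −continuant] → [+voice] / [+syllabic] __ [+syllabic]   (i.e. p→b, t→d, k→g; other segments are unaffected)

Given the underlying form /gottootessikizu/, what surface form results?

Rule 1 (degemination): /tt/ is a geminate; the first /t/ deletes. /ss/ is a geminate; the first /s/ deletes. /gottootessikizu/ → gotootesikizu.
Rule 2 (intervocalic h-deletion): no segment meets the environment; /gotootesikizu/ is unchanged.
Rule 3 (intervocalic voicing): /t/ is a voiceless stop between vowels /o/ and /o/, so it voices to [d]. /t/ is a voiceless stop between vowels /o/ and /e/, so it voices to [d]. /k/ is a voiceless stop between vowels /i/ and /i/, so it voices to [g]. /gotootesikizu/ → godoodesigizu.

godoodesigizu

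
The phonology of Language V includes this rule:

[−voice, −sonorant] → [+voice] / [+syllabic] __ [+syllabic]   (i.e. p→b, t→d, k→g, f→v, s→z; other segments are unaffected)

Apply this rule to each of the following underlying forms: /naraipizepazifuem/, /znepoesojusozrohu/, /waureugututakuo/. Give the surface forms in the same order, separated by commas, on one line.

naraibizebazivuem, zneboezojuzozrohu, waureugududaguo

/naraipizepazifuem/: /p/ is a voiceless obstruent between vowels /i/ and /i/, so it voices to [b]. /p/ is a voiceless obstruent between vowels /e/ and /a/, so it voices to [b]. /f/ is a voiceless obstruent between vowels /i/ and /u/, so it voices to [v]. → [naraibizebazivuem].
/znepoesojusozrohu/: /p/ is a voiceless obstruent between vowels /e/ and /o/, so it voices to [b]. /s/ is a voiceless obstruent between vowels /e/ and /o/, so it voices to [z]. /s/ is a voiceless obstruent between vowels /u/ and /o/, so it voices to [z]. → [zneboezojuzozrohu].
/waureugututakuo/: /t/ is a voiceless obstruent between vowels /u/ and /u/, so it voices to [d]. /t/ is a voiceless obstruent between vowels /u/ and /a/, so it voices to [d]. /k/ is a voiceless obstruent between vowels /a/ and /u/, so it voices to [g]. → [waureugududaguo].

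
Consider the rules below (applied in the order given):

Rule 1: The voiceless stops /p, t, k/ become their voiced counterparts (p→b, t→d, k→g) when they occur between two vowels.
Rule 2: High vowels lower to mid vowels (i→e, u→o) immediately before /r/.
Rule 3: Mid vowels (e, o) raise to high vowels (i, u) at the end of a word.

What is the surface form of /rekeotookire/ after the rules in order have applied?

regeodoogeri

Rule 1 (intervocalic voicing): /k/ is a voiceless stop between vowels /e/ and /e/, so it voices to [g]. /t/ is a voiceless stop between vowels /o/ and /o/, so it voices to [d]. /k/ is a voiceless stop between vowels /o/ and /i/, so it voices to [g]. /rekeotookire/ → regeodoogire.
Rule 2 (pre-rhotic lowering): /i/ is a high vowel immediately before /r/, so it lowers to [e]. /regeodoogire/ → regeodoogere.
Rule 3 (final vowel raising): /e/ is a mid vowel in word-final position, so it raises to [i]. /regeodoogere/ → regeodoogeri.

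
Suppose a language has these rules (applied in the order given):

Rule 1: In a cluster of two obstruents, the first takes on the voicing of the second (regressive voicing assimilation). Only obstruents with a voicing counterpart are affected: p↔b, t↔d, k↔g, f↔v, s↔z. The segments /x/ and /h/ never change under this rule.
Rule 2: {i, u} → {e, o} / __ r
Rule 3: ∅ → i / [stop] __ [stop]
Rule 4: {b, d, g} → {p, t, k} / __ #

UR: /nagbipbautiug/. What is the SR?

Rule 1 (regressive voicing assimilation): /p/ precedes the voiced obstruent /b/, so it voices to [b] by assimilation. /nagbipbautiug/ → nagbibbautiug.
Rule 2 (pre-rhotic lowering): no segment meets the environment; /nagbibbautiug/ is unchanged.
Rule 3 (stop-cluster i-epenthesis): /g/ and /b/ form a stop–stop cluster, so [i] is inserted between them. /b/ and /b/ form a stop–stop cluster, so [i] is inserted between them. /nagbibbautiug/ → nagibibibautiug.
Rule 4 (final devoicing): /g/ is a voiced stop in word-final position, so it devoices to [k]. /nagibibibautiug/ → nagibibibautiuk.

nagibibibautiuk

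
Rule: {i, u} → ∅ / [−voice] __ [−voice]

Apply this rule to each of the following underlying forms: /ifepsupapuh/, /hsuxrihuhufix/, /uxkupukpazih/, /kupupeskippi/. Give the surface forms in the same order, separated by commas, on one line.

/ifepsupapuh/: /u/ is a high vowel flanked by voiceless consonants /s/ and /p/, so it deletes. /u/ is a high vowel flanked by voiceless consonants /p/ and /h/, so it deletes. → [ifepspaph].
/hsuxrihuhufix/: /u/ is a high vowel flanked by voiceless consonants /s/ and /x/, so it deletes. /u/ is a high vowel flanked by voiceless consonants /h/ and /h/, so it deletes. /u/ is a high vowel flanked by voiceless consonants /h/ and /f/, so it deletes. /i/ is a high vowel flanked by voiceless consonants /f/ and /x/, so it deletes. → [hsxrihhfx].
/uxkupukpazih/: /u/ is a high vowel flanked by voiceless consonants /k/ and /p/, so it deletes. /u/ is a high vowel flanked by voiceless consonants /p/ and /k/, so it deletes. → [uxkpkpazih].
/kupupeskippi/: /u/ is a high vowel flanked by voiceless consonants /k/ and /p/, so it deletes. /u/ is a high vowel flanked by voiceless consonants /p/ and /p/, so it deletes. /i/ is a high vowel flanked by voiceless consonants /k/ and /p/, so it deletes. → [kppeskppi].

ifepspaph, hsxrihhfx, uxkpkpazih, kppeskppi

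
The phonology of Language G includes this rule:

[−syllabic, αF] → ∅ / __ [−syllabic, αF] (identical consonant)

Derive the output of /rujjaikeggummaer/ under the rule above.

rujaikegumaer

/jj/ is a geminate; the first /j/ deletes.
/gg/ is a geminate; the first /g/ deletes.
/mm/ is a geminate; the first /m/ deletes.
The other instances of /r/, /j/, /k/, /g/, /m/ do not occur in the required environment and remain unchanged.
Surface form: [rujaikegumaer].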